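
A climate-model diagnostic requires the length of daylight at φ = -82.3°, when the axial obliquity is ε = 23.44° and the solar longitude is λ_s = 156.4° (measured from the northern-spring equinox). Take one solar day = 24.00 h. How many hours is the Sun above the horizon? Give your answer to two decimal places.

Solar declination: sin δ = sin ε · sin λ_s = sin 23.44° × sin 156.4° = 0.15925, so δ = +9.164°.
cos H₀ = −tan φ · tan δ = 1.1931 ≥ 1, so the Sun never rises (polar night) and H₀ = 0.
Daylight = 2H₀/(2π) × 24.00 h = (0.0000/π) × 24.00 = 0.00 h.

0.00 h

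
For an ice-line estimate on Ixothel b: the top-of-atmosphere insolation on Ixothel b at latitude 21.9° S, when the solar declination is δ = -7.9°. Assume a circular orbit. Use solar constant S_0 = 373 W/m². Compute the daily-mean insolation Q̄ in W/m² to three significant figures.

cos h₀ = −tan(-21.9°) tan(-7.900°) = -0.0558, h₀ = 1.6266 rad.
Bracket: h₀ sin ϕ sin δ + cos ϕ cos δ sin h₀ = 1.6266×-0.37299×-0.13744 + 0.92784×0.99051×0.99844 = 0.083386 + 0.917601 = 1.000987.
Q̄ = (S_0/π) × [bracket] = (373/π) × 1.000987 = 118.8 W/m².

Q̄ ≈ 119 W/m²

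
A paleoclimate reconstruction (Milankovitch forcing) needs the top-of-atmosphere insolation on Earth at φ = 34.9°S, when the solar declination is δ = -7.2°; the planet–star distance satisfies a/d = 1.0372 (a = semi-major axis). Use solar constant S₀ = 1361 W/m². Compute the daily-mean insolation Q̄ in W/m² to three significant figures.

cos H₀ = −tan(-34.9°) tan(-7.200°) = -0.0881, H₀ = 1.6590 rad.
Bracket: H₀ sin φ sin δ + cos φ cos δ sin H₀ = 1.6590×-0.57215×-0.12533 + 0.82015×0.99211×0.99611 = 0.118963 + 0.810514 = 0.929477.
Inverse-square distance factor (a/d)² = 1.0372² = 1.075784.
Q̄ = (S₀/π) × 1.075784 × [bracket] = (1361/π) × 1.075784 × 0.929477 = 433.2 W/m².

Q̄ ≈ 433 W/m²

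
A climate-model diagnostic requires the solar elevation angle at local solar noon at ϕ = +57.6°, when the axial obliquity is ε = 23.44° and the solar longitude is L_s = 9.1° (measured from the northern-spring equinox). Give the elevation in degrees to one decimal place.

Solar declination: sin δ = sin ε · sin L_s = sin 23.44° × sin 9.1° = 0.06291, so δ = +3.607°.
At local noon the hour angle is zero, so the zenith angle equals |ϕ − δ| = |+57.6° − (+3.607°)| = 53.993°.
Elevation = 90° − 53.993° = 36.0°.

36.0°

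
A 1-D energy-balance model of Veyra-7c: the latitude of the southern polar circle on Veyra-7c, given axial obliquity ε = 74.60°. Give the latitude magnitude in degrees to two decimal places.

15.40°

The polar circle is the lowest latitude that experiences at least one full rotation of continuous darkness at the northern-summer solstice; it lies at |φ| = 90° − ε = 90° − 74.60° = 15.40°.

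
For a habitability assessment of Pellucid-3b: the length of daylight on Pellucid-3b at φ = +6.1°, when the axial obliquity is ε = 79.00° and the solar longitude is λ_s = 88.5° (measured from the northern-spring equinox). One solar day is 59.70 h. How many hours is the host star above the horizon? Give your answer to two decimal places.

40.80 h

Solar declination: sin δ = sin ε · sin λ_s = sin 79.00° × sin 88.5° = 0.98129, so δ = +78.899°.
cos H₀ = −tan φ · tan δ = −tan(+6.1°) × tan(+78.899°) = -0.5447, so H₀ = 2.1468 rad = 123.00°.
Daylight = 2H₀/(2π) × 59.70 h = (2.1468/π) × 59.70 = 40.80 h.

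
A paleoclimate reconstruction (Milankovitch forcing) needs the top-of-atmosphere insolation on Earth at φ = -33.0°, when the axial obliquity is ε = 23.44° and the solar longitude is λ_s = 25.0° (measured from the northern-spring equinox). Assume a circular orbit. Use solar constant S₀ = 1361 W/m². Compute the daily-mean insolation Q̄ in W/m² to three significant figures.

Q̄ ≈ 298 W/m²

Solar declination: sin δ = sin ε · sin λ_s = sin 23.44° × sin 25.0° = 0.16811, so δ = +9.678°.
cos H₀ = −tan(-33.0°) tan(+9.678°) = 0.1107, H₀ = 1.4598 rad.
Bracket: H₀ sin φ sin δ + cos φ cos δ sin H₀ = 1.4598×-0.54464×0.16811 + 0.83867×0.98577×0.99385 = -0.133658 + 0.821651 = 0.687993.
Q̄ = (S₀/π) × [bracket] = (1361/π) × 0.687993 = 298.1 W/m².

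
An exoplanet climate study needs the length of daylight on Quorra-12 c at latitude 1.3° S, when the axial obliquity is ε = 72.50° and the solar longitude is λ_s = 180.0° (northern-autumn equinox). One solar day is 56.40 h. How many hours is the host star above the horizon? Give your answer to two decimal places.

28.20 h

Solar declination: sin δ = sin ε · sin λ_s = sin 72.50° × sin 180.0° = 0.00000, so δ = +0.000°.
cos H₀ = −tan φ · tan δ = −tan(-1.3°) × tan(+0.000°) = 0.0000, so H₀ = 1.5708 rad = 90.00°.
Daylight = 2H₀/(2π) × 56.40 h = (1.5708/π) × 56.40 = 28.20 h.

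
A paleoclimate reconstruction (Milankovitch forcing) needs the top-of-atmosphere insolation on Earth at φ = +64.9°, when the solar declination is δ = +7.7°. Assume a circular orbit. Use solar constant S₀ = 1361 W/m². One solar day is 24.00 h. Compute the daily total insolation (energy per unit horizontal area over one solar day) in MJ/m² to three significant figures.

cos H₀ = −tan(+64.9°) tan(+7.700°) = -0.2886, H₀ = 1.8636 rad.
Bracket: H₀ sin φ sin δ + cos φ cos δ sin H₀ = 1.8636×0.90557×0.13399 + 0.42420×0.99098×0.95744 = 0.226124 + 0.402483 = 0.628607.
Q̄ = (S₀/π) × [bracket] = (1361/π) × 0.628607 = 272.32 W/m².
Daily total = Q̄ × 24.00 h × 3600 s/h = 272.32 × 24.00 × 3600 / 10⁶ = 23.53 MJ/m².

23.5 MJ/m²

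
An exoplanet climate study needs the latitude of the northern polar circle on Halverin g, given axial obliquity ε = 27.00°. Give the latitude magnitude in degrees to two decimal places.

The polar circle is the lowest latitude that experiences at least one full rotation of continuous daylight at the northern-summer solstice; it lies at |ϕ| = 90° − ε = 90° − 27.00° = 63.00°.

63.00°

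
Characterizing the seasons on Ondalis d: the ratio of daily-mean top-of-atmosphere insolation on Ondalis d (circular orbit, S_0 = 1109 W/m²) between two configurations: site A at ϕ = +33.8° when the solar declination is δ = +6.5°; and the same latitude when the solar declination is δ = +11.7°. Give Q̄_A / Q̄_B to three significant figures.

— Configuration A (ϕ=+33.8°):
cos h₀ = −tan(+33.8°) tan(+6.500°) = -0.0763, h₀ = 1.6471 rad.
Bracket: h₀ sin ϕ sin δ + cos ϕ cos δ sin h₀ = 1.6471×0.55630×0.11320 + 0.83098×0.99357×0.99709 = 0.103723 + 0.823234 = 0.926957.
Q̄ = (S_0/π) × [bracket] = (1109/π) × 0.926957 = 327.22 W/m².
— Configuration B (ϕ=+33.8°):
cos h₀ = −tan(+33.8°) tan(+11.700°) = -0.1386, h₀ = 1.7099 rad.
Bracket: h₀ sin ϕ sin δ + cos ϕ cos δ sin h₀ = 1.7099×0.55630×0.20279 + 0.83098×0.97922×0.99034 = 0.192897 + 0.805852 = 0.998749.
Q̄ = (S_0/π) × [bracket] = (1109/π) × 0.998749 = 352.56 W/m².
Ratio Q̄_A / Q̄_B = 327.22 / 352.56 = 0.9281.

Q̄_A / Q̄_B ≈ 0.928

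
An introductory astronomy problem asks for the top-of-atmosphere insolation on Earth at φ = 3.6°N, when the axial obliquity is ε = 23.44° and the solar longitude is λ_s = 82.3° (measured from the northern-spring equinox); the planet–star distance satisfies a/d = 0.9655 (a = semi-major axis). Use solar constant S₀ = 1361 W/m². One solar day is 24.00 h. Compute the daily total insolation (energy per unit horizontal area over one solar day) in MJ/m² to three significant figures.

Solar declination: sin δ = sin ε · sin λ_s = sin 23.44° × sin 82.3° = 0.39420, so δ = +23.216°.
cos H₀ = −tan(+3.6°) tan(+23.216°) = -0.0270, H₀ = 1.5978 rad.
Bracket: H₀ sin φ sin δ + cos φ cos δ sin H₀ = 1.5978×0.06279×0.39420 + 0.99803×0.91902×0.99964 = 0.039548 + 0.916879 = 0.956427.
Inverse-square distance factor (a/d)² = 0.9655² = 0.932190.
Q̄ = (S₀/π) × 0.932190 × [bracket] = (1361/π) × 0.932190 × 0.956427 = 386.25 W/m².
Daily total = Q̄ × 24.00 h × 3600 s/h = 386.25 × 24.00 × 3600 / 10⁶ = 33.37 MJ/m².

33.4 MJ/m²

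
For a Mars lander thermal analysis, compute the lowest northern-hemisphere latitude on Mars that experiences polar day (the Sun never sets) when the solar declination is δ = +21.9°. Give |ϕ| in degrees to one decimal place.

Polar day requires cos h₀ = −tan ϕ tan δ ≤ −1, i.e. tan ϕ tan δ ≥ 1.
The boundary is |tan ϕ| · |tan δ| = 1, so |ϕ| = 90° − |δ| = 90° − 21.9° = 68.1° in the northern hemisphere.

|ϕ| = 68.1°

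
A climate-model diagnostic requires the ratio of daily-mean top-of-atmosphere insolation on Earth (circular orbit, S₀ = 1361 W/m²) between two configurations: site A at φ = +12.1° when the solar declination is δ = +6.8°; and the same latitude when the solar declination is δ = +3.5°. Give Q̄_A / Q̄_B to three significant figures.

— Configuration A (φ=+12.1°):
cos H₀ = −tan(+12.1°) tan(+6.800°) = -0.0256, H₀ = 1.5964 rad.
Bracket: H₀ sin φ sin δ + cos φ cos δ sin H₀ = 1.5964×0.20962×0.11840 + 0.97778×0.99297×0.99967 = 0.039621 + 0.970586 = 1.010207.
Q̄ = (S₀/π) × [bracket] = (1361/π) × 1.010207 = 437.64 W/m².
— Configuration B (φ=+12.1°):
cos H₀ = −tan(+12.1°) tan(+3.500°) = -0.0131, H₀ = 1.5839 rad.
Bracket: H₀ sin φ sin δ + cos φ cos δ sin H₀ = 1.5839×0.20962×0.06105 + 0.97778×0.99813×0.99991 = 0.020270 + 0.975864 = 0.996134.
Q̄ = (S₀/π) × [bracket] = (1361/π) × 0.996134 = 431.54 W/m².
Ratio Q̄_A / Q̄_B = 437.64 / 431.54 = 1.014.

Q̄_A / Q̄_B ≈ 1.01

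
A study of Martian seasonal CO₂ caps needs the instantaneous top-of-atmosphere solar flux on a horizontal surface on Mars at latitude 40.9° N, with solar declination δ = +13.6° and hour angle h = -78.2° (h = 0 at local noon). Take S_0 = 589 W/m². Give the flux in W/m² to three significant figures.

179 W/m²

cos θ_z = sin ϕ sin δ + cos ϕ cos δ cos h = 0.153957 + 0.150235 = 0.304192.
Flux = S_0 · cos θ_z = 589 × 0.304192 = 179.2 W/m².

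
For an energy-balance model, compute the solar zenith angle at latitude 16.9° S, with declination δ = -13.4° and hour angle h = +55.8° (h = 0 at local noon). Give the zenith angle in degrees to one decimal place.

θ_z = 53.8°

cos θ_z = sin ϕ sin δ + cos ϕ cos δ cos h = 0.067370 + 0.523168 = 0.590538.
θ_z = arccos(0.590538) = 53.8°.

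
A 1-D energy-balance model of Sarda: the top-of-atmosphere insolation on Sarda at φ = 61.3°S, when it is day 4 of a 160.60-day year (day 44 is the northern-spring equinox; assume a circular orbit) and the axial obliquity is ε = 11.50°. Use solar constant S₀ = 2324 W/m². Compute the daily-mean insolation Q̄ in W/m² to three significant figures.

Solar longitude: λ_s = 360° × (4 − 44)/160.60 = -89.664°, i.e. -89.664° + 360° = 270.336°.
sin δ = sin 11.50° × sin 270.336° = -0.19936, so δ = -11.500°.
cos H₀ = −tan(-61.3°) tan(-11.500°) = -0.3716, H₀ = 1.9515 rad.
Bracket: H₀ sin φ sin δ + cos φ cos δ sin H₀ = 1.9515×-0.87715×-0.19936 + 0.48022×0.97993×0.92839 = 0.341256 + 0.436884 = 0.778140.
Q̄ = (S₀/π) × [bracket] = (2324/π) × 0.778140 = 575.6 W/m².

Q̄ ≈ 576 W/m²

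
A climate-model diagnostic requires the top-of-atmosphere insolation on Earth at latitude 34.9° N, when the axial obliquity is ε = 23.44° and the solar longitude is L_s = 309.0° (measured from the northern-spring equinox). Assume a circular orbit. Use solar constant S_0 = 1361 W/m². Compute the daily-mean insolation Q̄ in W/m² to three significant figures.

Q̄ ≈ 226 W/m²

Solar declination: sin δ = sin ε · sin L_s = sin 23.44° × sin 309.0° = -0.30914, so δ = -18.007°.
cos h₀ = −tan(+34.9°) tan(-18.007°) = 0.2268, h₀ = 1.3420 rad.
Bracket: h₀ sin ϕ sin δ + cos ϕ cos δ sin h₀ = 1.3420×0.57215×-0.30914 + 0.82015×0.95102×0.97395 = -0.237366 + 0.759661 = 0.522295.
Q̄ = (S_0/π) × [bracket] = (1361/π) × 0.522295 = 226.3 W/m².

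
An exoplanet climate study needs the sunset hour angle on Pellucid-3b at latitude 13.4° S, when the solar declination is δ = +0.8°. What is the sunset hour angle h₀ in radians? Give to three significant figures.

cos h₀ = −tan ϕ · tan δ = −tan(-13.4°) × tan(+0.800°) = 0.0033, so h₀ = 1.5675 rad = 89.81°.

h₀ = 1.57 rad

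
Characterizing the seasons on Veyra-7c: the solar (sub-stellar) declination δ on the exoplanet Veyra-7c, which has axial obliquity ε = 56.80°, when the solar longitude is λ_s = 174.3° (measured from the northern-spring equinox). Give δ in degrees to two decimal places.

δ = +4.77°

sin δ = sin ε · sin λ_s = sin 56.80° × sin 174.3° = 0.083107.
δ = arcsin(0.083107) = +4.77°.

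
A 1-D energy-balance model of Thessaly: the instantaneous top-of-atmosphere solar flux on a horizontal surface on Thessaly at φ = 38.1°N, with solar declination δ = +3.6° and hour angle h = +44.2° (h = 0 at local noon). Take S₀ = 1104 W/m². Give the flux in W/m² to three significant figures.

664 W/m²

cos θ_z = sin φ sin δ + cos φ cos δ cos h = 0.038744 + 0.563049 = 0.601793.
Flux = S₀ · cos θ_z = 1104 × 0.601793 = 664.4 W/m².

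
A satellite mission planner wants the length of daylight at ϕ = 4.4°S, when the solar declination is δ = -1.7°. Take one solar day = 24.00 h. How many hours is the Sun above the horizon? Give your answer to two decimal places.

12.02 h

cos h₀ = −tan ϕ · tan δ = −tan(-4.4°) × tan(-1.700°) = -0.0023, so h₀ = 1.5731 rad = 90.13°.
Daylight = 2h₀/(2π) × 24.00 h = (1.5731/π) × 24.00 = 12.02 h.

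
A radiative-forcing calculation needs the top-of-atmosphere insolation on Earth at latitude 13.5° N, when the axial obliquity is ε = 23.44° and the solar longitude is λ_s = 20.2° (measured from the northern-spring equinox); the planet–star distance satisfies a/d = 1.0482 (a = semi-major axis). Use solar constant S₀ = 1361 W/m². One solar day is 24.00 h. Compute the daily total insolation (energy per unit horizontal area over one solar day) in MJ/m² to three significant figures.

Solar declination: sin δ = sin ε · sin λ_s = sin 23.44° × sin 20.2° = 0.13736, so δ = +7.895°.
cos H₀ = −tan(+13.5°) tan(+7.895°) = -0.0333, H₀ = 1.6041 rad.
Bracket: H₀ sin φ sin δ + cos φ cos δ sin H₀ = 1.6041×0.23345×0.13736 + 0.97237×0.99052×0.99945 = 0.051438 + 0.962622 = 1.014060.
Inverse-square distance factor (a/d)² = 1.0482² = 1.098723.
Q̄ = (S₀/π) × 1.098723 × [bracket] = (1361/π) × 1.098723 × 1.014060 = 482.68 W/m².
Daily total = Q̄ × 24.00 h × 3600 s/h = 482.68 × 24.00 × 3600 / 10⁶ = 41.70 MJ/m².

41.7 MJ/m²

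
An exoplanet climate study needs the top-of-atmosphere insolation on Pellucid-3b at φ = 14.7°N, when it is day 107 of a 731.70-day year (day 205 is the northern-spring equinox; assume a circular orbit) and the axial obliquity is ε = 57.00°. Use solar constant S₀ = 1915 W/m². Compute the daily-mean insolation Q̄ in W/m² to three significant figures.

Solar longitude: λ_s = 360° × (107 − 205)/731.70 = -48.216°, i.e. -48.216° + 360° = 311.784°.
sin δ = sin 57.00° × sin 311.784° = -0.62537, so δ = -38.709°.
cos H₀ = −tan(+14.7°) tan(-38.709°) = 0.2102, H₀ = 1.3590 rad.
Bracket: H₀ sin φ sin δ + cos φ cos δ sin H₀ = 1.3590×0.25376×-0.62537 + 0.96727×0.78033×0.97765 = -0.215665 + 0.737920 = 0.522255.
Q̄ = (S₀/π) × [bracket] = (1915/π) × 0.522255 = 318.3 W/m².

Q̄ ≈ 318 W/m²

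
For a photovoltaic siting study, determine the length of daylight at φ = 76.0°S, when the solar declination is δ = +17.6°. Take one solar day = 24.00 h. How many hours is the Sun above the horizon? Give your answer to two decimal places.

0.00 h

cos H₀ = −tan φ · tan δ = 1.2723 ≥ 1, so the Sun never rises (polar night) and H₀ = 0.
Daylight = 2H₀/(2π) × 24.00 h = (0.0000/π) × 24.00 = 0.00 h.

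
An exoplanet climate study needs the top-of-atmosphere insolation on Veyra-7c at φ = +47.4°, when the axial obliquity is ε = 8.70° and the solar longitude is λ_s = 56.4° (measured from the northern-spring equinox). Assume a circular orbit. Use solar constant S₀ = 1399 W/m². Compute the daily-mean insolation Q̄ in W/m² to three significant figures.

Q̄ ≈ 367 W/m²

Solar declination: sin δ = sin ε · sin λ_s = sin 8.70° × sin 56.4° = 0.12599, so δ = +7.238°.
cos H₀ = −tan(+47.4°) tan(+7.238°) = -0.1381, H₀ = 1.7094 rad.
Bracket: H₀ sin φ sin δ + cos φ cos δ sin H₀ = 1.7094×0.73610×0.12599 + 0.67688×0.99203×0.99042 = 0.158532 + 0.665052 = 0.823584.
Q̄ = (S₀/π) × [bracket] = (1399/π) × 0.823584 = 366.8 W/m².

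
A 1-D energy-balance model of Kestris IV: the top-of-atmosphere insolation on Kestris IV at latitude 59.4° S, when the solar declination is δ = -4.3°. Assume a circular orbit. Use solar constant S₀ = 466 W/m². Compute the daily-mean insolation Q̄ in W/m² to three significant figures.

Q̄ ≈ 90.9 W/m²

cos H₀ = −tan(-59.4°) tan(-4.300°) = -0.1271, H₀ = 1.6983 rad.
Bracket: H₀ sin φ sin δ + cos φ cos δ sin H₀ = 1.6983×-0.86074×-0.07498 + 0.50904×0.99719×0.99188 = 0.109605 + 0.503488 = 0.613093.
Q̄ = (S₀/π) × [bracket] = (466/π) × 0.613093 = 90.94 W/m².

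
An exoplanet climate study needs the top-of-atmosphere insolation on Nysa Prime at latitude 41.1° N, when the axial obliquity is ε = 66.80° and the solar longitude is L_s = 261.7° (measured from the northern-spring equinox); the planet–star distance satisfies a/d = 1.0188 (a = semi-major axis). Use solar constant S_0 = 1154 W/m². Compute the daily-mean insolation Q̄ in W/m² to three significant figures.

Solar declination: sin δ = sin ε · sin L_s = sin 66.80° × sin 261.7° = -0.90951, so δ = -65.437°.
cos h₀ = −tan(+41.1°) tan(-65.437°) = 1.9087 ≥ 1 ⇒ polar night, h₀ = 0 and Q̄ = 0.
Inverse-square distance factor (a/d)² = 1.0188² = 1.037953.

Q̄ ≈ 0.00 W/m²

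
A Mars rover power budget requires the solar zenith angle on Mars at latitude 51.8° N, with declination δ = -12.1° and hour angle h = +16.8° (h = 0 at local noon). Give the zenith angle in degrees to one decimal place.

cos θ_z = sin φ sin δ + cos φ cos δ cos h = -0.164730 + 0.578862 = 0.414132.
θ_z = arccos(0.414132) = 65.5°.

θ_z = 65.5°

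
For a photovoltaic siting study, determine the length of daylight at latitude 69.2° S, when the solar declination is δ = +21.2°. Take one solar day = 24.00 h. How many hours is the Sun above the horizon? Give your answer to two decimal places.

cos h₀ = −tan ϕ · tan δ = 1.0211 ≥ 1, so the Sun never rises (polar night) and h₀ = 0.
Daylight = 2h₀/(2π) × 24.00 h = (0.0000/π) × 24.00 = 0.00 h.

0.00 h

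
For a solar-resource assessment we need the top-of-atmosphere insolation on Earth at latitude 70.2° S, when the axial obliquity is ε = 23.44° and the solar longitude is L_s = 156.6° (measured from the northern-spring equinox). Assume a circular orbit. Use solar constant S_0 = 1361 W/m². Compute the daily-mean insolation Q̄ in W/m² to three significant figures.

Solar declination: sin δ = sin ε · sin L_s = sin 23.44° × sin 156.6° = 0.15798, so δ = +9.090°.
cos h₀ = −tan(-70.2°) tan(+9.090°) = 0.4444, h₀ = 1.1103 rad.
Bracket: h₀ sin ϕ sin δ + cos ϕ cos δ sin h₀ = 1.1103×-0.94088×0.15798 + 0.33874×0.98744×0.89583 = -0.165035 + 0.299642 = 0.134607.
Q̄ = (S_0/π) × [bracket] = (1361/π) × 0.134607 = 58.31 W/m².

Q̄ ≈ 58.3 W/m²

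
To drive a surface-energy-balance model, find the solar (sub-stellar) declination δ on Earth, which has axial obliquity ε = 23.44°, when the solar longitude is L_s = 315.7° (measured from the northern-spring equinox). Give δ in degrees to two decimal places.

sin δ = sin ε · sin L_s = sin 23.44° × sin 315.7° = -0.277822.
δ = arcsin(-0.277822) = -16.13°.

δ = -16.13°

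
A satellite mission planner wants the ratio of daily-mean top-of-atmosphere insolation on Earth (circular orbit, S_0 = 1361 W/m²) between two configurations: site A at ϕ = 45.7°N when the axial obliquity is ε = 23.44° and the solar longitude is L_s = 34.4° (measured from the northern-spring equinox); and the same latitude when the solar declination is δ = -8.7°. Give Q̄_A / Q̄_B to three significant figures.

Q̄_A / Q̄_B ≈ 1.80

— Configuration A (ϕ=+45.7°):
Solar declination: sin δ = sin ε · sin L_s = sin 23.44° × sin 34.4° = 0.22474, so δ = +12.987°.
cos h₀ = −tan(+45.7°) tan(+12.987°) = -0.2363, h₀ = 1.8094 rad.
Bracket: h₀ sin ϕ sin δ + cos ϕ cos δ sin h₀ = 1.8094×0.71569×0.22474 + 0.69842×0.97442×0.97167 = 0.291031 + 0.661274 = 0.952305.
Q̄ = (S_0/π) × [bracket] = (1361/π) × 0.952305 = 412.56 W/m².
— Configuration B (ϕ=+45.7°):
cos h₀ = −tan(+45.7°) tan(-8.700°) = 0.1568, h₀ = 1.4133 rad.
Bracket: h₀ sin ϕ sin δ + cos ϕ cos δ sin h₀ = 1.4133×0.71569×-0.15126 + 0.69842×0.98849×0.98763 = -0.152997 + 0.681841 = 0.528844.
Q̄ = (S_0/π) × [bracket] = (1361/π) × 0.528844 = 229.11 W/m².
Ratio Q̄_A / Q̄_B = 412.56 / 229.11 = 1.801.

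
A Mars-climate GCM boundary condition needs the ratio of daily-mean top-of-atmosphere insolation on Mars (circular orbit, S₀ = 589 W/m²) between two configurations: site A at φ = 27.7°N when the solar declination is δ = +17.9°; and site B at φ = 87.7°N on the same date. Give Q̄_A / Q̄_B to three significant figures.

— Configuration A (φ=+27.7°):
cos H₀ = −tan(+27.7°) tan(+17.900°) = -0.1696, H₀ = 1.7412 rad.
Bracket: H₀ sin φ sin δ + cos φ cos δ sin H₀ = 1.7412×0.46484×0.30736 + 0.88539×0.95159×0.98552 = 0.248771 + 0.830328 = 1.079099.
Q̄ = (S₀/π) × [bracket] = (589/π) × 1.079099 = 202.31 W/m².
— Configuration B (φ=+87.7°):
cos H₀ = −tan(+87.7°) tan(+17.900°) = -8.0418 ≤ −1 ⇒ polar day, H₀ = π.
Bracket: H₀ sin φ sin δ + cos φ cos δ sin H₀ = 3.1416×0.99919×0.30736 + 0.04013×0.95159×0.00000 = 0.964820 + 0.000000 = 0.964820.
Q̄ = (S₀/π) × [bracket] = (589/π) × 0.964820 = 180.89 W/m².
Ratio Q̄_A / Q̄_B = 202.31 / 180.89 = 1.118.

Q̄_A / Q̄_B ≈ 1.12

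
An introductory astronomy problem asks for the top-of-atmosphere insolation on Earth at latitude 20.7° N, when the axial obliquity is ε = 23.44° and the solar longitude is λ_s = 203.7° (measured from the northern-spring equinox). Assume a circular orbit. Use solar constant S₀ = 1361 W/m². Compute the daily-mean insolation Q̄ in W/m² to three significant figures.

Q̄ ≈ 362 W/m²

Solar declination: sin δ = sin ε · sin λ_s = sin 23.44° × sin 203.7° = -0.15989, so δ = -9.201°.
cos H₀ = −tan(+20.7°) tan(-9.201°) = 0.0612, H₀ = 1.5096 rad.
Bracket: H₀ sin φ sin δ + cos φ cos δ sin H₀ = 1.5096×0.35347×-0.15989 + 0.93544×0.98713×0.99813 = -0.085317 + 0.921674 = 0.836357.
Q̄ = (S₀/π) × [bracket] = (1361/π) × 0.836357 = 362.3 W/m².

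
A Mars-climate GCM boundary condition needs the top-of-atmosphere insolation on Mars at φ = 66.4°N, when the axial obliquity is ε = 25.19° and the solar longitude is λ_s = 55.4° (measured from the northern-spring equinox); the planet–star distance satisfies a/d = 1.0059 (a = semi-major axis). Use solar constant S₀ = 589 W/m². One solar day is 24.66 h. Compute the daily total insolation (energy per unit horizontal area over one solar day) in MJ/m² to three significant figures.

Solar declination: sin δ = sin ε · sin λ_s = sin 25.19° × sin 55.4° = 0.35034, so δ = +20.508°.
cos H₀ = −tan(+66.4°) tan(+20.508°) = -0.8562, H₀ = 2.5986 rad.
Bracket: H₀ sin φ sin δ + cos φ cos δ sin H₀ = 2.5986×0.91636×0.35034 + 0.40035×0.93662×0.51669 = 0.834248 + 0.193746 = 1.027994.
Inverse-square distance factor (a/d)² = 1.0059² = 1.011835.
Q̄ = (S₀/π) × 1.011835 × [bracket] = (589/π) × 1.011835 × 1.027994 = 195.01 W/m².
Daily total = Q̄ × 24.66 h × 3600 s/h = 195.01 × 24.66 × 3600 / 10⁶ = 17.31 MJ/m².

17.3 MJ/m²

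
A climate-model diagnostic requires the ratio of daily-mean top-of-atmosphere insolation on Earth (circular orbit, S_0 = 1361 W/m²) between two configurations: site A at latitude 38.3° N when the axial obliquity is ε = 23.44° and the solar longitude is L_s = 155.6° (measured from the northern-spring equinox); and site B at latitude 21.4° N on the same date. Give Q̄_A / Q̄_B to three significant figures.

— Configuration A (ϕ=+38.3°):
Solar declination: sin δ = sin ε · sin L_s = sin 23.44° × sin 155.6° = 0.16433, so δ = +9.458°.
cos h₀ = −tan(+38.3°) tan(+9.458°) = -0.1316, h₀ = 1.7027 rad.
Bracket: h₀ sin ϕ sin δ + cos ϕ cos δ sin h₀ = 1.7027×0.61978×0.16433 + 0.78478×0.98641×0.99131 = 0.173417 + 0.767388 = 0.940805.
Q̄ = (S_0/π) × [bracket] = (1361/π) × 0.940805 = 407.58 W/m².
— Configuration B (ϕ=+21.4°):
cos h₀ = −tan(+21.4°) tan(+9.458°) = -0.0653, h₀ = 1.6361 rad.
Bracket: h₀ sin ϕ sin δ + cos ϕ cos δ sin h₀ = 1.6361×0.36488×0.16433 + 0.93106×0.98641×0.99787 = 0.098102 + 0.916451 = 1.014553.
Q̄ = (S_0/π) × [bracket] = (1361/π) × 1.014553 = 439.52 W/m².
Ratio Q̄_A / Q̄_B = 407.58 / 439.52 = 0.9273.

Q̄_A / Q̄_B ≈ 0.927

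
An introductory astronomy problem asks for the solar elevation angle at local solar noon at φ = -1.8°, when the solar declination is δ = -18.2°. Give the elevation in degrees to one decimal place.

At local noon the hour angle is zero, so the zenith angle equals |φ − δ| = |-1.8° − (-18.200°)| = 16.400°.
Elevation = 90° − 16.400° = 73.6°.

73.6°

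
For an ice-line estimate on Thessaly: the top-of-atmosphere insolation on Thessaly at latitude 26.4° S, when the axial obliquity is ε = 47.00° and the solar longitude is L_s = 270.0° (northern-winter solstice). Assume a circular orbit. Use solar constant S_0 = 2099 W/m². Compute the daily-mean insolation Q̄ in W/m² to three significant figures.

Solar declination: sin δ = sin ε · sin L_s = sin 47.00° × sin 270.0° = -0.73135, so δ = -47.000°.
cos h₀ = −tan(-26.4°) tan(-47.000°) = -0.5323, h₀ = 2.1321 rad.
Bracket: h₀ sin ϕ sin δ + cos ϕ cos δ sin h₀ = 2.1321×-0.44464×-0.73135 + 0.89571×0.68200×0.84654 = 0.693332 + 0.517129 = 1.210461.
Q̄ = (S_0/π) × [bracket] = (2099/π) × 1.210461 = 808.7 W/m².

Q̄ ≈ 809 W/m²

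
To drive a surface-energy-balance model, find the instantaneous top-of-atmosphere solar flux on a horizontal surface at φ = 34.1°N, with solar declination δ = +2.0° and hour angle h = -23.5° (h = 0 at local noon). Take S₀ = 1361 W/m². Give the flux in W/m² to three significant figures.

1.06e+03 W/m²

cos θ_z = sin φ sin δ + cos φ cos δ cos h = 0.019566 + 0.758918 = 0.778484.
Flux = S₀ · cos θ_z = 1361 × 0.778484 = 1060 W/m².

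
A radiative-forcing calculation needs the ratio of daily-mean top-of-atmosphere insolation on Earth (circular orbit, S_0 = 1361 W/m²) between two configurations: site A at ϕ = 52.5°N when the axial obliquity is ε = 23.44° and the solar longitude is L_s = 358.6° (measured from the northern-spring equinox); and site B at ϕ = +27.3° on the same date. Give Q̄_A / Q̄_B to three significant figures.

Q̄_A / Q̄_B ≈ 0.677

— Configuration A (ϕ=+52.5°):
Solar declination: sin δ = sin ε · sin L_s = sin 23.44° × sin 358.6° = -0.00972, so δ = -0.557°.
cos h₀ = −tan(+52.5°) tan(-0.557°) = 0.0127, h₀ = 1.5581 rad.
Bracket: h₀ sin ϕ sin δ + cos ϕ cos δ sin h₀ = 1.5581×0.79335×-0.00972 + 0.60876×0.99995×0.99992 = -0.012015 + 0.608681 = 0.596666.
Q̄ = (S_0/π) × [bracket] = (1361/π) × 0.596666 = 258.49 W/m².
— Configuration B (ϕ=+27.3°):
cos h₀ = −tan(+27.3°) tan(-0.557°) = 0.0050, h₀ = 1.5658 rad.
Bracket: h₀ sin ϕ sin δ + cos ϕ cos δ sin h₀ = 1.5658×0.45865×-0.00972 + 0.88862×0.99995×0.99999 = -0.006980 + 0.888567 = 0.881587.
Q̄ = (S_0/π) × [bracket] = (1361/π) × 0.881587 = 381.92 W/m².
Ratio Q̄_A / Q̄_B = 258.49 / 381.92 = 0.6768.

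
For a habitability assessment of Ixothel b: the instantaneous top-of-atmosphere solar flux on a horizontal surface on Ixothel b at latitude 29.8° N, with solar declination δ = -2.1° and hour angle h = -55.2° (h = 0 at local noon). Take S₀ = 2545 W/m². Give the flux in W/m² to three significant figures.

1.21e+03 W/m²

cos θ_z = sin φ sin δ + cos φ cos δ cos h = -0.018211 + 0.494913 = 0.476702.
Flux = S₀ · cos θ_z = 2545 × 0.476702 = 1213 W/m².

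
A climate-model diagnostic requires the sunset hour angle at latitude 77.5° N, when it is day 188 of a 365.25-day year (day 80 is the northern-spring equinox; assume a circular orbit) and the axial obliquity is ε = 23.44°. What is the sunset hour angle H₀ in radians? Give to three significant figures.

Solar longitude: λ_s = 360° × (188 − 80)/365.25 = 106.448°.
sin δ = sin 23.44° × sin 106.448° = 0.38151, so δ = +22.427°.
Sunrise equation: cos H₀ = −tan φ · tan δ = -1.8617 ≤ −1, so the Sun never sets (polar day) and H₀ = π.

H₀ = 3.14 rad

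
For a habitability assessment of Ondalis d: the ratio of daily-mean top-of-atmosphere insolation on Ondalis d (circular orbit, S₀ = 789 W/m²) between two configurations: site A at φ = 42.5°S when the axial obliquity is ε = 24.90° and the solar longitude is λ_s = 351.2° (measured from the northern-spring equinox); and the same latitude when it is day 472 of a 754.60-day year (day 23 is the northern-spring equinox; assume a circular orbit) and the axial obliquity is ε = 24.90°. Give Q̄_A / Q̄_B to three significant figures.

Q̄_A / Q̄_B ≈ 0.817

— Configuration A (φ=-42.5°):
Solar declination: sin δ = sin ε · sin λ_s = sin 24.90° × sin 351.2° = -0.06441, so δ = -3.693°.
cos H₀ = −tan(-42.5°) tan(-3.693°) = -0.0591, H₀ = 1.6300 rad.
Bracket: H₀ sin φ sin δ + cos φ cos δ sin H₀ = 1.6300×-0.67559×-0.06441 + 0.73728×0.99792×0.99825 = 0.070929 + 0.734459 = 0.805388.
Q̄ = (S₀/π) × [bracket] = (789/π) × 0.805388 = 202.27 W/m².
— Configuration B (φ=-42.5°):
Solar longitude: λ_s = 360° × (472 − 23)/754.60 = 214.206°.
sin δ = sin 24.90° × sin 214.206° = -0.23669, so δ = -13.692°.
cos H₀ = −tan(-42.5°) tan(-13.692°) = -0.2232, H₀ = 1.7959 rad.
Bracket: H₀ sin φ sin δ + cos φ cos δ sin H₀ = 1.7959×-0.67559×-0.23669 + 0.73728×0.97158×0.97476 = 0.287174 + 0.698246 = 0.985420.
Q̄ = (S₀/π) × [bracket] = (789/π) × 0.985420 = 247.48 W/m².
Ratio Q̄_A / Q̄_B = 202.27 / 247.48 = 0.8173.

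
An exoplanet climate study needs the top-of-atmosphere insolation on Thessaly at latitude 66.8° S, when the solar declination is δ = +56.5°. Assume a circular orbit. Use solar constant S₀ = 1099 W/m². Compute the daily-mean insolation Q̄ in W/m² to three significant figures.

cos H₀ = −tan(-66.8°) tan(+56.500°) = 3.5250 ≥ 1 ⇒ polar night, H₀ = 0 and Q̄ = 0.

Q̄ ≈ 0.00 W/m²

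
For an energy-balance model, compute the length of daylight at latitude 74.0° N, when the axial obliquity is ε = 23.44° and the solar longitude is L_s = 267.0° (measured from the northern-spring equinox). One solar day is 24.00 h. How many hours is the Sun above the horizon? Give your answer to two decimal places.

0.00 h

Solar declination: sin δ = sin ε · sin L_s = sin 23.44° × sin 267.0° = -0.39724, so δ = -23.406°.
cos h₀ = −tan ϕ · tan δ = 1.5096 ≥ 1, so the Sun never rises (polar night) and h₀ = 0.
Daylight = 2h₀/(2π) × 24.00 h = (0.0000/π) × 24.00 = 0.00 h.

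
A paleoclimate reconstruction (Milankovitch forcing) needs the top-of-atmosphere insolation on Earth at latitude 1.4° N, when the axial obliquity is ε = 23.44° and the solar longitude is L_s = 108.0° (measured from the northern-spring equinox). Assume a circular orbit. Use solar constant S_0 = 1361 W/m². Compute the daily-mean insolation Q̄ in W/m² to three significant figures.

Solar declination: sin δ = sin ε · sin L_s = sin 23.44° × sin 108.0° = 0.37832, so δ = +22.230°.
cos h₀ = −tan(+1.4°) tan(+22.230°) = -0.0100, h₀ = 1.5808 rad.
Bracket: h₀ sin ϕ sin δ + cos ϕ cos δ sin h₀ = 1.5808×0.02443×0.37832 + 0.99970×0.92568×0.99995 = 0.014610 + 0.925356 = 0.939966.
Q̄ = (S_0/π) × [bracket] = (1361/π) × 0.939966 = 407.2 W/m².

Q̄ ≈ 407 W/m²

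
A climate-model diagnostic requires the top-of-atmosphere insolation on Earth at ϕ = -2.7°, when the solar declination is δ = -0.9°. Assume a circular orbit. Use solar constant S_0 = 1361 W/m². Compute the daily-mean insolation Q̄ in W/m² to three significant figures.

cos h₀ = −tan(-2.7°) tan(-0.900°) = -0.0007, h₀ = 1.5715 rad.
Bracket: h₀ sin ϕ sin δ + cos ϕ cos δ sin h₀ = 1.5715×-0.04711×-0.01571 + 0.99889×0.99988×1.00000 = 0.001163 + 0.998770 = 0.999933.
Q̄ = (S_0/π) × [bracket] = (1361/π) × 0.999933 = 433.2 W/m².

Q̄ ≈ 433 W/m²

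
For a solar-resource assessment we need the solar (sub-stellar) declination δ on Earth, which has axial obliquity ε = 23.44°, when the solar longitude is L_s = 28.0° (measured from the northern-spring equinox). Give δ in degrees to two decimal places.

δ = +10.76°

sin δ = sin ε · sin L_s = sin 23.44° × sin 28.0° = 0.186750.
δ = arcsin(0.186750) = +10.76°.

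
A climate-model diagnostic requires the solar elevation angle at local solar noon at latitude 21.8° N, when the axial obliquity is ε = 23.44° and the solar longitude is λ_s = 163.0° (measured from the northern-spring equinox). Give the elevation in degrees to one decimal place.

Solar declination: sin δ = sin ε · sin λ_s = sin 23.44° × sin 163.0° = 0.11630, so δ = +6.679°.
At local noon the hour angle is zero, so the zenith angle equals |φ − δ| = |+21.8° − (+6.679°)| = 15.121°.
Elevation = 90° − 15.121° = 74.9°.

74.9°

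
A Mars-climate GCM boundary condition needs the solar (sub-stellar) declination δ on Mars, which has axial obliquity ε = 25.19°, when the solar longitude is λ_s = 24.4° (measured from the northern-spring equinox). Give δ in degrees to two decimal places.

δ = +10.13°

sin δ = sin ε · sin λ_s = sin 25.19° × sin 24.4° = 0.175826.
δ = arcsin(0.175826) = +10.13°.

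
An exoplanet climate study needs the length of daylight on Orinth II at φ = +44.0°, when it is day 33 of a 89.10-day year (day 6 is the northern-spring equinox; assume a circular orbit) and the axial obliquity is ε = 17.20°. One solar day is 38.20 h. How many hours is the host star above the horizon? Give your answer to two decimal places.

Solar longitude: λ_s = 360° × (33 − 6)/89.10 = 109.091°.
sin δ = sin 17.20° × sin 109.091° = 0.27944, so δ = +16.227°.
cos H₀ = −tan φ · tan δ = −tan(+44.0°) × tan(+16.227°) = -0.2811, so H₀ = 1.8557 rad = 106.32°.
Daylight = 2H₀/(2π) × 38.20 h = (1.8557/π) × 38.20 = 22.56 h.

22.56 h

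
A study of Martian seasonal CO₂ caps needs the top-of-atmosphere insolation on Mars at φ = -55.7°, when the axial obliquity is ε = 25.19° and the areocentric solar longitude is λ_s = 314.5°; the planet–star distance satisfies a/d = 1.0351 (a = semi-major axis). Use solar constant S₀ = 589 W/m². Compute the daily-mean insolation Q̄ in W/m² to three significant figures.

Q̄ ≈ 199 W/m²

sin δ = sin 25.19° × sin 314.5° = -0.30357, so δ = -17.672°.
cos H₀ = −tan(-55.7°) tan(-17.672°) = -0.4671, H₀ = 2.0568 rad.
Bracket: H₀ sin φ sin δ + cos φ cos δ sin H₀ = 2.0568×-0.82610×-0.30357 + 0.56353×0.95281×0.88422 = 0.515803 + 0.474770 = 0.990573.
Inverse-square distance factor (a/d)² = 1.0351² = 1.071432.
Q̄ = (S₀/π) × 1.071432 × [bracket] = (589/π) × 1.071432 × 0.990573 = 199.0 W/m².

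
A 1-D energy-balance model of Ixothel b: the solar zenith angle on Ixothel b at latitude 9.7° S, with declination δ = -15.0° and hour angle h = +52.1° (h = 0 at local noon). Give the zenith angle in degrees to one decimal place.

cos θ_z = sin φ sin δ + cos φ cos δ cos h = 0.043608 + 0.584871 = 0.628479.
θ_z = arccos(0.628479) = 51.1°.

θ_z = 51.1°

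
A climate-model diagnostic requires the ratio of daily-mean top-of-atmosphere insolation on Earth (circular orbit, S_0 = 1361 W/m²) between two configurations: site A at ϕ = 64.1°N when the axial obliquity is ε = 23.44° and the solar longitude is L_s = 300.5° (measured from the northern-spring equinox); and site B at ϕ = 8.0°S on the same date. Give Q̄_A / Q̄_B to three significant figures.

Q̄_A / Q̄_B ≈ 0.0483

— Configuration A (ϕ=+64.1°):
Solar declination: sin δ = sin ε · sin L_s = sin 23.44° × sin 300.5° = -0.34275, so δ = -20.044°.
cos h₀ = −tan(+64.1°) tan(-20.044°) = 0.7514, h₀ = 0.7207 rad.
Bracket: h₀ sin ϕ sin δ + cos ϕ cos δ sin h₀ = 0.7207×0.89956×-0.34275 + 0.43680×0.93943×0.65988 = -0.222209 + 0.270777 = 0.048568.
Q̄ = (S_0/π) × [bracket] = (1361/π) × 0.048568 = 21.041 W/m².
— Configuration B (ϕ=-8.0°):
cos h₀ = −tan(-8.0°) tan(-20.044°) = -0.0513, h₀ = 1.6221 rad.
Bracket: h₀ sin ϕ sin δ + cos ϕ cos δ sin h₀ = 1.6221×-0.13917×-0.34275 + 0.99027×0.93943×0.99868 = 0.077375 + 0.929061 = 1.006436.
Q̄ = (S_0/π) × [bracket] = (1361/π) × 1.006436 = 436.01 W/m².
Ratio Q̄_A / Q̄_B = 21.041 / 436.01 = 0.04826.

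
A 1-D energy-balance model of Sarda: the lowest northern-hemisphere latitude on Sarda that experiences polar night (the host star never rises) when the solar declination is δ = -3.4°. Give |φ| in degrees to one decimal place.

Polar night requires cos H₀ = −tan φ tan δ ≥ 1, i.e. tan φ tan δ ≤ −1.
The boundary is |tan φ| · |tan δ| = 1, so |φ| = 90° − |δ| = 90° − 3.4° = 86.6° in the northern hemisphere.

|φ| = 86.6°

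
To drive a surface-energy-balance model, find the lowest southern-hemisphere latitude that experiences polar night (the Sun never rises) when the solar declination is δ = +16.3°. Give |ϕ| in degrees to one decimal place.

|ϕ| = 73.7°

Polar night requires cos h₀ = −tan ϕ tan δ ≥ 1, i.e. tan ϕ tan δ ≤ −1.
The boundary is |tan ϕ| · |tan δ| = 1, so |ϕ| = 90° − |δ| = 90° − 16.3° = 73.7° in the southern hemisphere.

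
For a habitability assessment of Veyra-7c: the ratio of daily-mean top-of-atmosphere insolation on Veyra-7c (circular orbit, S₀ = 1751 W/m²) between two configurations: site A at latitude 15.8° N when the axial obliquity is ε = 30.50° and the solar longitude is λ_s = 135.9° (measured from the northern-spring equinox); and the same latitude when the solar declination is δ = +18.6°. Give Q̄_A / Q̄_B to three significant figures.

Q̄_A / Q̄_B ≈ 1.00

— Configuration A (φ=+15.8°):
Solar declination: sin δ = sin ε · sin λ_s = sin 30.50° × sin 135.9° = 0.35320, so δ = +20.683°.
cos H₀ = −tan(+15.8°) tan(+20.683°) = -0.1068, H₀ = 1.6778 rad.
Bracket: H₀ sin φ sin δ + cos φ cos δ sin H₀ = 1.6778×0.27228×0.35320 + 0.96222×0.93555×0.99428 = 0.161353 + 0.895056 = 1.056409.
Q̄ = (S₀/π) × [bracket] = (1751/π) × 1.056409 = 588.80 W/m².
— Configuration B (φ=+15.8°):
cos H₀ = −tan(+15.8°) tan(+18.600°) = -0.0952, H₀ = 1.6662 rad.
Bracket: H₀ sin φ sin δ + cos φ cos δ sin H₀ = 1.6662×0.27228×0.31896 + 0.96222×0.94777×0.99546 = 0.144704 + 0.907823 = 1.052527.
Q̄ = (S₀/π) × [bracket] = (1751/π) × 1.052527 = 586.64 W/m².
Ratio Q̄_A / Q̄_B = 588.80 / 586.64 = 1.004.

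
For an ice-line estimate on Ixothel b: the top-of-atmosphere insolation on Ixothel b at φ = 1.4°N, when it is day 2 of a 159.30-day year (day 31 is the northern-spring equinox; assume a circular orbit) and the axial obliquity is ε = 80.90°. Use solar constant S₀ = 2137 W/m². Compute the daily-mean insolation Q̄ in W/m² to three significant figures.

Q̄ ≈ 275 W/m²

Solar longitude: λ_s = 360° × (2 − 31)/159.30 = -65.537°, i.e. -65.537° + 360° = 294.463°.
sin δ = sin 80.90° × sin 294.463° = -0.89877, so δ = -63.997°.
cos H₀ = −tan(+1.4°) tan(-63.997°) = 0.0501, H₀ = 1.5207 rad.
Bracket: H₀ sin φ sin δ + cos φ cos δ sin H₀ = 1.5207×0.02443×-0.89877 + 0.99970×0.43842×0.99874 = -0.033390 + 0.437736 = 0.404346.
Q̄ = (S₀/π) × [bracket] = (2137/π) × 0.404346 = 275.0 W/m².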